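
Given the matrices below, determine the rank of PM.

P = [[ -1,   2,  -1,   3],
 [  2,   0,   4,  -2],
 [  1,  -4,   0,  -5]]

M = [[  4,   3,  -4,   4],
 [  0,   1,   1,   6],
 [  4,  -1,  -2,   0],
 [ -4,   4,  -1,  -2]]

2

First compute PM:
[[-20,  12,   5,   2],
 [ 32,  -6, -14,  12],
 [ 24, -21,  -3, -10]]
Now row reduce the product.
R2 ← R2 + (8/5)·R1: [0, 66/5, -6, 76/5]
R3 ← R3 + (6/5)·R1: [0, -33/5, 3, -38/5]
R3 ← R3 + (1/2)·R2: [0, 0, 0, 0]
2 nonzero rows, so rank(PM) = 2.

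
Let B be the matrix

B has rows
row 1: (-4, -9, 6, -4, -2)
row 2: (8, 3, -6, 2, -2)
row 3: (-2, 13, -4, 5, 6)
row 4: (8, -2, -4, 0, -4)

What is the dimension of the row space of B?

2

Row reduce to echelon form.
R2 ← R2 + (2)·R1: [0, -15, 6, -6, -6]
R3 ← R3 − (1/2)·R1: [0, 35/2, -7, 7, 7]
R4 ← R4 + (2)·R1: [0, -20, 8, -8, -8]
R3 ← R3 + (7/6)·R2: [0, 0, 0, 0, 0]
R4 ← R4 − (4/3)·R2: [0, 0, 0, 0, 0]
Echelon form has 2 nonzero rows, so rank(B) = 2.
The row space has dimension equal to the rank: 2.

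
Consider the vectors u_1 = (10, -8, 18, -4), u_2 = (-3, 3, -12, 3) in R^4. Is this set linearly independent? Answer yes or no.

yes

Form the matrix with these vectors as rows and row reduce.
R2 ← R2 + (3/10)·R1: [0, 3/5, -33/5, 9/5]
2 nonzero rows, so the 2 vectors span a space of dimension 2.
Since 2 = 2, the vectors are linearly independent.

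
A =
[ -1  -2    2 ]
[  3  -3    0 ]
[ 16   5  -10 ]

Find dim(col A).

3

Row reduce to echelon form.
R2 ← R2 + (3)·R1: [0, -9, 6]
R3 ← R3 + (16)·R1: [0, -27, 22]
R3 ← R3 − (3)·R2: [0, 0, 4]
Echelon form has 3 nonzero rows, so rank(A) = 3.
The column space has dimension equal to the rank: 3.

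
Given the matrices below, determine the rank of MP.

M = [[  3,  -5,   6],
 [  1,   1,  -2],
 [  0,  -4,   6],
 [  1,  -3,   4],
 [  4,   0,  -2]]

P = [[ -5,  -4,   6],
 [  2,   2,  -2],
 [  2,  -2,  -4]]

First compute MP:
[[-13, -34,   4],
 [ -7,   2,  12],
 [  4, -20, -16],
 [ -3, -18,  -4],
 [-24, -12,  32]]
Now row reduce the product.
R2 ← R2 − (7/13)·R1: [0, 264/13, 128/13]
R3 ← R3 + (4/13)·R1: [0, -396/13, -192/13]
R4 ← R4 − (3/13)·R1: [0, -132/13, -64/13]
R5 ← R5 − (24/13)·R1: [0, 660/13, 320/13]
R3 ← R3 + (3/2)·R2: [0, 0, 0]
R4 ← R4 + (1/2)·R2: [0, 0, 0]
R5 ← R5 − (5/2)·R2: [0, 0, 0]
2 nonzero rows, so rank(MP) = 2.

2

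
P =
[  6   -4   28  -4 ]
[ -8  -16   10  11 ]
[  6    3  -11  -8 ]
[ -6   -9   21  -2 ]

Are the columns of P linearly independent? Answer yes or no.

Row reduce P to echelon form.
R2 ← R2 + (4/3)·R1: [0, -64/3, 142/3, 17/3]
R3 ← R3 − R1: [0, 7, -39, -4]
R4 ← R4 + R1: [0, -13, 49, -6]
R3 ← R3 + (21/64)·R2: [0, 0, -751/32, -137/64]
R4 ← R4 − (39/64)·R2: [0, 0, 645/32, -605/64]
R4 ← R4 + (645/751)·R3: [0, 0, 0, -8480/751]
4 pivots among 4 columns.
Every column is a pivot column, so the columns are linearly independent.

yes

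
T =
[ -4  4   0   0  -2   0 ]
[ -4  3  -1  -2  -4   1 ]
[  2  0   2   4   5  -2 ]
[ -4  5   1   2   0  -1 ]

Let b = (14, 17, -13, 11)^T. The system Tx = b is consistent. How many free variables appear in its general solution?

4

Row reduce the augmented matrix [T | b].
R2 ← R2 − R1: [0, -1, -1, -2, -2, 1, 3]
R3 ← R3 + (1/2)·R1: [0, 2, 2, 4, 4, -2, -6]
R4 ← R4 − R1: [0, 1, 1, 2, 2, -1, -3]
R3 ← R3 + (2)·R2: [0, 0, 0, 0, 0, 0, 0]
R4 ← R4 + R2: [0, 0, 0, 0, 0, 0, 0]
The echelon form has 2 nonzero rows, and every pivot lies in the first 6 columns, so rank(T) = rank([T|b]) = 2.
The system is consistent.
Free variables = (unknowns) − (rank) = 6 − 2 = 4.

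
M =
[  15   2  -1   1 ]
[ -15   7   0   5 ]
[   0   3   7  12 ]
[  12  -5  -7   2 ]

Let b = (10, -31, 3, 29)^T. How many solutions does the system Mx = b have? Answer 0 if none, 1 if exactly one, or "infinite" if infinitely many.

Row reduce the augmented matrix [M | b].
R2 ← R2 + R1: [0, 9, -1, 6, -21]
R4 ← R4 − (4/5)·R1: [0, -33/5, -31/5, 6/5, 21]
R3 ← R3 − (1/3)·R2: [0, 0, 22/3, 10, 10]
R4 ← R4 + (11/15)·R2: [0, 0, -104/15, 28/5, 28/5]
R4 ← R4 + (52/55)·R3: [0, 0, 0, 828/55, 828/55]
The echelon form has 4 nonzero rows, and every pivot lies in the first 4 columns, so rank(M) = rank([M|b]) = 4.
The system is consistent.
rank = 4 = number of unknowns, so the solution is unique.

1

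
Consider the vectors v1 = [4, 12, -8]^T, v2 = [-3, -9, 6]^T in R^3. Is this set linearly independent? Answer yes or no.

no

Form the matrix with these vectors as rows and row reduce.
R2 ← R2 + (3/4)·R1: [0, 0, 0]
1 nonzero row, so the 2 vectors span a space of dimension 1.
Since 1 < 2, the vectors are linearly dependent.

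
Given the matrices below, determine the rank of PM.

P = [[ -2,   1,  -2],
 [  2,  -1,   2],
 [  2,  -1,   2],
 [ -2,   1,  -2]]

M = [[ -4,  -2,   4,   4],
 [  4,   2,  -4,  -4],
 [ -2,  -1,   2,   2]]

First compute PM:
[[ 16,   8, -16, -16],
 [-16,  -8,  16,  16],
 [-16,  -8,  16,  16],
 [ 16,   8, -16, -16]]
Now row reduce the product.
R2 ← R2 + R1: [0, 0, 0, 0]
R3 ← R3 + R1: [0, 0, 0, 0]
R4 ← R4 − R1: [0, 0, 0, 0]
1 nonzero row, so rank(PM) = 1.

1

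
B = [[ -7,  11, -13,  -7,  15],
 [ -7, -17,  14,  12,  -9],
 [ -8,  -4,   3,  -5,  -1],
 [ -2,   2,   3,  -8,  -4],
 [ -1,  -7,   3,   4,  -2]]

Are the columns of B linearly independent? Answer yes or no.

Row reduce B to echelon form.
R2 ← R2 − R1: [0, -28, 27, 19, -24]
R3 ← R3 − (8/7)·R1: [0, -116/7, 125/7, 3, -127/7]
R4 ← R4 − (2/7)·R1: [0, -8/7, 47/7, -6, -58/7]
R5 ← R5 − (1/7)·R1: [0, -60/7, 34/7, 5, -29/7]
R3 ← R3 − (29/49)·R2: [0, 0, 92/49, -404/49, -193/49]
R4 ← R4 − (2/49)·R2: [0, 0, 275/49, -332/49, -358/49]
R5 ← R5 − (15/49)·R2: [0, 0, -167/49, -40/49, 157/49]
R4 ← R4 − (275/92)·R3: [0, 0, 0, 411/23, 411/92]
R5 ← R5 + (167/92)·R3: [0, 0, 0, -363/23, -363/92]
R5 ← R5 + (121/137)·R4: [0, 0, 0, 0, 0]
4 pivots among 5 columns.
Only 4 < 5 pivot columns, so the columns are linearly dependent.

no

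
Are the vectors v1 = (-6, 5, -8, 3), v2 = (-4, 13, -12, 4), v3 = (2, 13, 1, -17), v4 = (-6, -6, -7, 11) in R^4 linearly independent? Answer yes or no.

Form the matrix with these vectors as rows and row reduce.
R2 ← R2 − (2/3)·R1: [0, 29/3, -20/3, 2]
R3 ← R3 + (1/3)·R1: [0, 44/3, -5/3, -16]
R4 ← R4 − R1: [0, -11, 1, 8]
R3 ← R3 − (44/29)·R2: [0, 0, 245/29, -552/29]
R4 ← R4 + (33/29)·R2: [0, 0, -191/29, 298/29]
R4 ← R4 + (191/245)·R3: [0, 0, 0, -1118/245]
4 nonzero rows, so the 4 vectors span a space of dimension 4.
Since 4 = 4, the vectors are linearly independent.

yes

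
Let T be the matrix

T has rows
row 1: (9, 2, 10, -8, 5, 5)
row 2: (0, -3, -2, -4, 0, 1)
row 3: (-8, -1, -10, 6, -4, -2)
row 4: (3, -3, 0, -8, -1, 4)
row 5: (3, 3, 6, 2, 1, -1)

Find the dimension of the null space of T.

Row reduce to echelon form.
R3 ← R3 + (8/9)·R1: [0, 7/9, -10/9, -10/9, 4/9, 22/9]
R4 ← R4 − (1/3)·R1: [0, -11/3, -10/3, -16/3, -8/3, 7/3]
R5 ← R5 − (1/3)·R1: [0, 7/3, 8/3, 14/3, -2/3, -8/3]
R3 ← R3 + (7/27)·R2: [0, 0, -44/27, -58/27, 4/9, 73/27]
R4 ← R4 − (11/9)·R2: [0, 0, -8/9, -4/9, -8/3, 10/9]
R5 ← R5 + (7/9)·R2: [0, 0, 10/9, 14/9, -2/3, -17/9]
R4 ← R4 − (6/11)·R3: [0, 0, 0, 8/11, -32/11, -4/11]
R5 ← R5 + (15/22)·R3: [0, 0, 0, 1/11, -4/11, -1/22]
R5 ← R5 − (1/8)·R4: [0, 0, 0, 0, 0, 0]
4 nonzero rows, so rank(T) = 4.
T has 6 columns; by rank–nullity, nullity = 6 − 4 = 2.

2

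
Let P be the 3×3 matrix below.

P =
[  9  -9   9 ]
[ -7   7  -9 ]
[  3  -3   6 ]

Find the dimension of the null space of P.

Row reduce to echelon form.
R2 ← R2 + (7/9)·R1: [0, 0, -2]
R3 ← R3 − (1/3)·R1: [0, 0, 3]
R3 ← R3 + (3/2)·R2: [0, 0, 0]
2 nonzero rows, so rank(P) = 2.
P has 3 columns; by rank–nullity, nullity = 3 − 2 = 1.

1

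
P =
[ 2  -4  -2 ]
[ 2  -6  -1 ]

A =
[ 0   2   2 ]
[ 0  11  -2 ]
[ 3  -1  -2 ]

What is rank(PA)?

2

First compute PA:
[[ -6, -38,  16],
 [ -3, -61,  18]]
Now row reduce the product.
R2 ← R2 − (1/2)·R1: [0, -42, 10]
2 nonzero rows, so rank(PA) = 2.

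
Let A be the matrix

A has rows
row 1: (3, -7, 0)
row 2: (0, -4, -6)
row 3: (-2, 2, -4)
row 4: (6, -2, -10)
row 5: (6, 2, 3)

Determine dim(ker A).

0

Row reduce to echelon form.
R3 ← R3 + (2/3)·R1: [0, -8/3, -4]
R4 ← R4 − (2)·R1: [0, 12, -10]
R5 ← R5 − (2)·R1: [0, 16, 3]
R3 ← R3 − (2/3)·R2: [0, 0, 0]
R4 ← R4 + (3)·R2: [0, 0, -28]
R5 ← R5 + (4)·R2: [0, 0, -21]
Swap R3 ↔ R4
R5 ← R5 − (3/4)·R3: [0, 0, 0]
3 nonzero rows, so rank(A) = 3.
A has 3 columns; by rank–nullity, nullity = 3 − 3 = 0.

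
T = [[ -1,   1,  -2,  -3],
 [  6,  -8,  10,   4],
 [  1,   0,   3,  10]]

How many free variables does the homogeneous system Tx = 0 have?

2

Row reduce to echelon form.
R2 ← R2 + (6)·R1: [0, -2, -2, -14]
R3 ← R3 + R1: [0, 1, 1, 7]
R3 ← R3 + (1/2)·R2: [0, 0, 0, 0]
2 nonzero rows, so rank(T) = 2.
T has 4 columns; by rank–nullity, nullity = 4 − 2 = 2.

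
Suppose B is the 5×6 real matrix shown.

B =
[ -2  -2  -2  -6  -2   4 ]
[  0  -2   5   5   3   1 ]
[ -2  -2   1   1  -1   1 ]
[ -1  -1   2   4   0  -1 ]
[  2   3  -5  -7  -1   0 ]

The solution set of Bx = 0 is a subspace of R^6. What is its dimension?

3

Row reduce to echelon form.
R3 ← R3 − R1: [0, 0, 3, 7, 1, -3]
R4 ← R4 − (1/2)·R1: [0, 0, 3, 7, 1, -3]
R5 ← R5 + R1: [0, 1, -7, -13, -3, 4]
R5 ← R5 + (1/2)·R2: [0, 0, -9/2, -21/2, -3/2, 9/2]
R4 ← R4 − R3: [0, 0, 0, 0, 0, 0]
R5 ← R5 + (3/2)·R3: [0, 0, 0, 0, 0, 0]
3 nonzero rows, so rank(B) = 3.
B has 6 columns; by rank–nullity, nullity = 6 − 3 = 3.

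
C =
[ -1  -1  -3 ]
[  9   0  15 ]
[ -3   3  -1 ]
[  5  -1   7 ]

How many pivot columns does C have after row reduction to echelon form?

Row reduce to echelon form.
R2 ← R2 + (9)·R1: [0, -9, -12]
R3 ← R3 − (3)·R1: [0, 6, 8]
R4 ← R4 + (5)·R1: [0, -6, -8]
R3 ← R3 + (2/3)·R2: [0, 0, 0]
R4 ← R4 − (2/3)·R2: [0, 0, 0]
Echelon form has 2 nonzero rows, so rank(C) = 2.
Each nonzero row contributes one pivot column: 2 pivot columns.

2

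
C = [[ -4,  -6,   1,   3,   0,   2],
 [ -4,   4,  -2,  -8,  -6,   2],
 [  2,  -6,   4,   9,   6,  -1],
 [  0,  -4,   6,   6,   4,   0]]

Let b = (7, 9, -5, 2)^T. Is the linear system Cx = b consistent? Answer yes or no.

Row reduce the augmented matrix [C | b].
R2 ← R2 − R1: [0, 10, -3, -11, -6, 0, 2]
R3 ← R3 + (1/2)·R1: [0, -9, 9/2, 21/2, 6, 0, -3/2]
R3 ← R3 + (9/10)·R2: [0, 0, 9/5, 3/5, 3/5, 0, 3/10]
R4 ← R4 + (2/5)·R2: [0, 0, 24/5, 8/5, 8/5, 0, 14/5]
R4 ← R4 − (8/3)·R3: [0, 0, 0, 0, 0, 0, 2]
The echelon form has 4 nonzero rows; the last pivot sits in the augmented column, so rank(C) = 3 but rank([C|b]) = 4.
Since the ranks differ, the system is inconsistent.

no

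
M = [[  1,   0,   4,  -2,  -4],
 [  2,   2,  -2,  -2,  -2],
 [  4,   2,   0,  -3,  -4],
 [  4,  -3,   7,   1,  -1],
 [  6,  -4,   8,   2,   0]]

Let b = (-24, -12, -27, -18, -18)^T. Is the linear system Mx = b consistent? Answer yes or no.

Row reduce the augmented matrix [M | b].
R2 ← R2 − (2)·R1: [0, 2, -10, 2, 6, 36]
R3 ← R3 − (4)·R1: [0, 2, -16, 5, 12, 69]
R4 ← R4 − (4)·R1: [0, -3, -9, 9, 15, 78]
R5 ← R5 − (6)·R1: [0, -4, -16, 14, 24, 126]
R3 ← R3 − R2: [0, 0, -6, 3, 6, 33]
R4 ← R4 + (3/2)·R2: [0, 0, -24, 12, 24, 132]
R5 ← R5 + (2)·R2: [0, 0, -36, 18, 36, 198]
R4 ← R4 − (4)·R3: [0, 0, 0, 0, 0, 0]
R5 ← R5 − (6)·R3: [0, 0, 0, 0, 0, 0]
The echelon form has 3 nonzero rows, and every pivot lies in the first 5 columns, so rank(M) = rank([M|b]) = 3.
The system is consistent.

yes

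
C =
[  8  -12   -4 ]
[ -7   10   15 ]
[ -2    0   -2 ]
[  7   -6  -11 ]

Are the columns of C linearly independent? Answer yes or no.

Row reduce C to echelon form.
R2 ← R2 + (7/8)·R1: [0, -1/2, 23/2]
R3 ← R3 + (1/4)·R1: [0, -3, -3]
R4 ← R4 − (7/8)·R1: [0, 9/2, -15/2]
R3 ← R3 − (6)·R2: [0, 0, -72]
R4 ← R4 + (9)·R2: [0, 0, 96]
R4 ← R4 + (4/3)·R3: [0, 0, 0]
3 pivots among 3 columns.
Every column is a pivot column, so the columns are linearly independent.

yes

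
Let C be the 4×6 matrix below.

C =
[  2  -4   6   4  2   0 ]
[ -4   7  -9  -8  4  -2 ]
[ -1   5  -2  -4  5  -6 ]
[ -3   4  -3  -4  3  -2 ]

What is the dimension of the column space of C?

4

Row reduce to echelon form.
R2 ← R2 + (2)·R1: [0, -1, 3, 0, 8, -2]
R3 ← R3 + (1/2)·R1: [0, 3, 1, -2, 6, -6]
R4 ← R4 + (3/2)·R1: [0, -2, 6, 2, 6, -2]
R3 ← R3 + (3)·R2: [0, 0, 10, -2, 30, -12]
R4 ← R4 − (2)·R2: [0, 0, 0, 2, -10, 2]
Echelon form has 4 nonzero rows, so rank(C) = 4.
The column space has dimension equal to the rank: 4.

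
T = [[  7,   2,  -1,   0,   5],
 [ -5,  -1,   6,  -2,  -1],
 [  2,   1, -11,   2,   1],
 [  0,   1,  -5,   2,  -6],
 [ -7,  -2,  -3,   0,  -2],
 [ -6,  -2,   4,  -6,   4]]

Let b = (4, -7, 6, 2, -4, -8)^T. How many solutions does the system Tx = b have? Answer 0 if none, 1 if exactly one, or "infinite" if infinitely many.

Row reduce the augmented matrix [T | b].
R2 ← R2 + (5/7)·R1: [0, 3/7, 37/7, -2, 18/7, -29/7]
R3 ← R3 − (2/7)·R1: [0, 3/7, -75/7, 2, -3/7, 34/7]
R5 ← R5 + R1: [0, 0, -4, 0, 3, 0]
R6 ← R6 + (6/7)·R1: [0, -2/7, 22/7, -6, 58/7, -32/7]
R3 ← R3 − R2: [0, 0, -16, 4, -3, 9]
R4 ← R4 − (7/3)·R2: [0, 0, -52/3, 20/3, -12, 35/3]
R6 ← R6 + (2/3)·R2: [0, 0, 20/3, -22/3, 10, -22/3]
R4 ← R4 − (13/12)·R3: [0, 0, 0, 7/3, -35/4, 23/12]
R5 ← R5 − (1/4)·R3: [0, 0, 0, -1, 15/4, -9/4]
R6 ← R6 + (5/12)·R3: [0, 0, 0, -17/3, 35/4, -43/12]
R5 ← R5 + (3/7)·R4: [0, 0, 0, 0, 0, -10/7]
R6 ← R6 + (17/7)·R4: [0, 0, 0, 0, -25/2, 15/14]
Swap R5 ↔ R6
The echelon form has 6 nonzero rows; the last pivot sits in the augmented column, so rank(T) = 5 but rank([T|b]) = 6.
Since the ranks differ, the system is inconsistent.
It has no solutions.

0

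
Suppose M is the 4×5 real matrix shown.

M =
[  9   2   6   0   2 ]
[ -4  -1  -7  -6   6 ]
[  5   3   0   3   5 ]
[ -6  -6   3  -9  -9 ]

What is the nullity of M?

2

Row reduce to echelon form.
R2 ← R2 + (4/9)·R1: [0, -1/9, -13/3, -6, 62/9]
R3 ← R3 − (5/9)·R1: [0, 17/9, -10/3, 3, 35/9]
R4 ← R4 + (2/3)·R1: [0, -14/3, 7, -9, -23/3]
R3 ← R3 + (17)·R2: [0, 0, -77, -99, 121]
R4 ← R4 − (42)·R2: [0, 0, 189, 243, -297]
R4 ← R4 + (27/11)·R3: [0, 0, 0, 0, 0]
3 nonzero rows, so rank(M) = 3.
M has 5 columns; by rank–nullity, nullity = 5 − 3 = 2.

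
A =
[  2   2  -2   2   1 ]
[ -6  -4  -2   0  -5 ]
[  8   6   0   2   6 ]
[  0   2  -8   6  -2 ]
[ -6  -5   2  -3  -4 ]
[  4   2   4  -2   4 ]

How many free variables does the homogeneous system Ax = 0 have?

Row reduce to echelon form.
R2 ← R2 + (3)·R1: [0, 2, -8, 6, -2]
R3 ← R3 − (4)·R1: [0, -2, 8, -6, 2]
R5 ← R5 + (3)·R1: [0, 1, -4, 3, -1]
R6 ← R6 − (2)·R1: [0, -2, 8, -6, 2]
R3 ← R3 + R2: [0, 0, 0, 0, 0]
R4 ← R4 − R2: [0, 0, 0, 0, 0]
R5 ← R5 − (1/2)·R2: [0, 0, 0, 0, 0]
R6 ← R6 + R2: [0, 0, 0, 0, 0]
2 nonzero rows, so rank(A) = 2.
A has 5 columns; by rank–nullity, nullity = 5 − 2 = 3.

3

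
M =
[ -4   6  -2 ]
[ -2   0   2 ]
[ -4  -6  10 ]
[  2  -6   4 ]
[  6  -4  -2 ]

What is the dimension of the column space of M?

2

Row reduce to echelon form.
R2 ← R2 − (1/2)·R1: [0, -3, 3]
R3 ← R3 − R1: [0, -12, 12]
R4 ← R4 + (1/2)·R1: [0, -3, 3]
R5 ← R5 + (3/2)·R1: [0, 5, -5]
R3 ← R3 − (4)·R2: [0, 0, 0]
R4 ← R4 − R2: [0, 0, 0]
R5 ← R5 + (5/3)·R2: [0, 0, 0]
Echelon form has 2 nonzero rows, so rank(M) = 2.
The column space has dimension equal to the rank: 2.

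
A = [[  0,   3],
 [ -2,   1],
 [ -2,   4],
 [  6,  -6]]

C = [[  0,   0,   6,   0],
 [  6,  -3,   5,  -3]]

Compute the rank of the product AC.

2

First compute AC:
[[ 18,  -9,  15,  -9],
 [  6,  -3,  -7,  -3],
 [ 24, -12,   8, -12],
 [-36,  18,   6,  18]]
Now row reduce the product.
R2 ← R2 − (1/3)·R1: [0, 0, -12, 0]
R3 ← R3 − (4/3)·R1: [0, 0, -12, 0]
R4 ← R4 + (2)·R1: [0, 0, 36, 0]
R3 ← R3 − R2: [0, 0, 0, 0]
R4 ← R4 + (3)·R2: [0, 0, 0, 0]
2 nonzero rows, so rank(AC) = 2.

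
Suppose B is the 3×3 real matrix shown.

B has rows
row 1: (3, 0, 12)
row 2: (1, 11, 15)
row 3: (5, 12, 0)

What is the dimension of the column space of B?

3

Row reduce to echelon form.
R2 ← R2 − (1/3)·R1: [0, 11, 11]
R3 ← R3 − (5/3)·R1: [0, 12, -20]
R3 ← R3 − (12/11)·R2: [0, 0, -32]
Echelon form has 3 nonzero rows, so rank(B) = 3.
The column space has dimension equal to the rank: 3.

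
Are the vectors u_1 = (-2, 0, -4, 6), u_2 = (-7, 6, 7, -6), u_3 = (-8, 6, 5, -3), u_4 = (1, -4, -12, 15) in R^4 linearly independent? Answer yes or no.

Form the matrix with these vectors as rows and row reduce.
R2 ← R2 − (7/2)·R1: [0, 6, 21, -27]
R3 ← R3 − (4)·R1: [0, 6, 21, -27]
R4 ← R4 + (1/2)·R1: [0, -4, -14, 18]
R3 ← R3 − R2: [0, 0, 0, 0]
R4 ← R4 + (2/3)·R2: [0, 0, 0, 0]
2 nonzero rows, so the 4 vectors span a space of dimension 2.
Since 2 < 4, the vectors are linearly dependent.

no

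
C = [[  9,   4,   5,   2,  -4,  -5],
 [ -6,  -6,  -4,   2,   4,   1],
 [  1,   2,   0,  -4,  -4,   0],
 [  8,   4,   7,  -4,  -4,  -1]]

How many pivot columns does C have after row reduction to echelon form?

4

Row reduce to echelon form.
R2 ← R2 + (2/3)·R1: [0, -10/3, -2/3, 10/3, 4/3, -7/3]
R3 ← R3 − (1/9)·R1: [0, 14/9, -5/9, -38/9, -32/9, 5/9]
R4 ← R4 − (8/9)·R1: [0, 4/9, 23/9, -52/9, -4/9, 31/9]
R3 ← R3 + (7/15)·R2: [0, 0, -13/15, -8/3, -44/15, -8/15]
R4 ← R4 + (2/15)·R2: [0, 0, 37/15, -16/3, -4/15, 47/15]
R4 ← R4 + (37/13)·R3: [0, 0, 0, -168/13, -112/13, 21/13]
Echelon form has 4 nonzero rows, so rank(C) = 4.
Each nonzero row contributes one pivot column: 4 pivot columns.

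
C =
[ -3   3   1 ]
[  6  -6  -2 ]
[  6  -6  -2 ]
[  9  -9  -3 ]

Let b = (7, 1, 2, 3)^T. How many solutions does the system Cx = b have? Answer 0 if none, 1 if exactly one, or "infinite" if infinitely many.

Row reduce the augmented matrix [C | b].
R2 ← R2 + (2)·R1: [0, 0, 0, 15]
R3 ← R3 + (2)·R1: [0, 0, 0, 16]
R4 ← R4 + (3)·R1: [0, 0, 0, 24]
R3 ← R3 − (16/15)·R2: [0, 0, 0, 0]
R4 ← R4 − (8/5)·R2: [0, 0, 0, 0]
The echelon form has 2 nonzero rows; the last pivot sits in the augmented column, so rank(C) = 1 but rank([C|b]) = 2.
Since the ranks differ, the system is inconsistent.
It has no solutions.

0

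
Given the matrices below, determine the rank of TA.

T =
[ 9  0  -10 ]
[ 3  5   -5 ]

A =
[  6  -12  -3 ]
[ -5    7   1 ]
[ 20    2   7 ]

First compute TA:
[[-146, -128, -97],
 [-107, -11, -39]]
Now row reduce the product.
R2 ← R2 − (107/146)·R1: [0, 6045/73, 4685/146]
2 nonzero rows, so rank(TA) = 2.

2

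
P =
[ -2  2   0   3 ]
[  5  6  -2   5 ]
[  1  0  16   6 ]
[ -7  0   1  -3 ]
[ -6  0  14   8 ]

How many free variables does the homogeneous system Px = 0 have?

0

Row reduce to echelon form.
R2 ← R2 + (5/2)·R1: [0, 11, -2, 25/2]
R3 ← R3 + (1/2)·R1: [0, 1, 16, 15/2]
R4 ← R4 − (7/2)·R1: [0, -7, 1, -27/2]
R5 ← R5 − (3)·R1: [0, -6, 14, -1]
R3 ← R3 − (1/11)·R2: [0, 0, 178/11, 70/11]
R4 ← R4 + (7/11)·R2: [0, 0, -3/11, -61/11]
R5 ← R5 + (6/11)·R2: [0, 0, 142/11, 64/11]
R4 ← R4 + (3/178)·R3: [0, 0, 0, -484/89]
R5 ← R5 − (71/89)·R3: [0, 0, 0, 66/89]
R5 ← R5 + (3/22)·R4: [0, 0, 0, 0]
4 nonzero rows, so rank(P) = 4.
P has 4 columns; by rank–nullity, nullity = 4 − 4 = 0.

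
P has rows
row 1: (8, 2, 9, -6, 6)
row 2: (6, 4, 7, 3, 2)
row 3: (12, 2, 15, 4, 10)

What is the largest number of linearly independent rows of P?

3

Row reduce to echelon form.
R2 ← R2 − (3/4)·R1: [0, 5/2, 1/4, 15/2, -5/2]
R3 ← R3 − (3/2)·R1: [0, -1, 3/2, 13, 1]
R3 ← R3 + (2/5)·R2: [0, 0, 8/5, 16, 0]
Echelon form has 3 nonzero rows, so rank(P) = 3.
The rank gives the maximum number of linearly independent rows: 3.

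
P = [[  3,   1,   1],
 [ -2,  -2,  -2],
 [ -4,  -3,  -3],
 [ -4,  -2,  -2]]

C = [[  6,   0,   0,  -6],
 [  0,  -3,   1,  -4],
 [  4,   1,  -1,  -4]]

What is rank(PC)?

First compute PC:
[[ 22,  -2,   0, -26],
 [-20,   4,   0,  28],
 [-36,   6,   0,  48],
 [-32,   4,   0,  40]]
Now row reduce the product.
R2 ← R2 + (10/11)·R1: [0, 24/11, 0, 48/11]
R3 ← R3 + (18/11)·R1: [0, 30/11, 0, 60/11]
R4 ← R4 + (16/11)·R1: [0, 12/11, 0, 24/11]
R3 ← R3 − (5/4)·R2: [0, 0, 0, 0]
R4 ← R4 − (1/2)·R2: [0, 0, 0, 0]
2 nonzero rows, so rank(PC) = 2.

2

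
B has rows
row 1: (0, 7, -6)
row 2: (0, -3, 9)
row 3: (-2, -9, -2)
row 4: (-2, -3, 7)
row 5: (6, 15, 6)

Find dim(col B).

3

Row reduce to echelon form.
Swap R1 ↔ R3
R4 ← R4 − R1: [0, 6, 9]
R5 ← R5 + (3)·R1: [0, -12, 0]
R3 ← R3 + (7/3)·R2: [0, 0, 15]
R4 ← R4 + (2)·R2: [0, 0, 27]
R5 ← R5 − (4)·R2: [0, 0, -36]
R4 ← R4 − (9/5)·R3: [0, 0, 0]
R5 ← R5 + (12/5)·R3: [0, 0, 0]
Echelon form has 3 nonzero rows, so rank(B) = 3.
The column space has dimension equal to the rank: 3.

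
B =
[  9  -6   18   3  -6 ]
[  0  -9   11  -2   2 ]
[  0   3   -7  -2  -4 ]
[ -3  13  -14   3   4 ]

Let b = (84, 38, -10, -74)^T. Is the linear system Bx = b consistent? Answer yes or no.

yes

Row reduce the augmented matrix [B | b].
R4 ← R4 + (1/3)·R1: [0, 11, -8, 4, 2, -46]
R3 ← R3 + (1/3)·R2: [0, 0, -10/3, -8/3, -10/3, 8/3]
R4 ← R4 + (11/9)·R2: [0, 0, 49/9, 14/9, 40/9, 4/9]
R4 ← R4 + (49/30)·R3: [0, 0, 0, -14/5, -1, 24/5]
The echelon form has 4 nonzero rows, and every pivot lies in the first 5 columns, so rank(B) = rank([B|b]) = 4.
The system is consistent.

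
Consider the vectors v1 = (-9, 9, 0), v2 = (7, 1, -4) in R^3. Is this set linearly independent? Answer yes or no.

yes

Form the matrix with these vectors as rows and row reduce.
R2 ← R2 + (7/9)·R1: [0, 8, -4]
2 nonzero rows, so the 2 vectors span a space of dimension 2.
Since 2 = 2, the vectors are linearly independent.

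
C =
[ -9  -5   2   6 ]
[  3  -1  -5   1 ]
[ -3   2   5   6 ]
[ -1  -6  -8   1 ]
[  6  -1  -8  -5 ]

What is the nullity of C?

0

Row reduce to echelon form.
R2 ← R2 + (1/3)·R1: [0, -8/3, -13/3, 3]
R3 ← R3 − (1/3)·R1: [0, 11/3, 13/3, 4]
R4 ← R4 − (1/9)·R1: [0, -49/9, -74/9, 1/3]
R5 ← R5 + (2/3)·R1: [0, -13/3, -20/3, -1]
R3 ← R3 + (11/8)·R2: [0, 0, -13/8, 65/8]
R4 ← R4 − (49/24)·R2: [0, 0, 5/8, -139/24]
R5 ← R5 − (13/8)·R2: [0, 0, 3/8, -47/8]
R4 ← R4 + (5/13)·R3: [0, 0, 0, -8/3]
R5 ← R5 + (3/13)·R3: [0, 0, 0, -4]
R5 ← R5 − (3/2)·R4: [0, 0, 0, 0]
4 nonzero rows, so rank(C) = 4.
C has 4 columns; by rank–nullity, nullity = 4 − 4 = 0.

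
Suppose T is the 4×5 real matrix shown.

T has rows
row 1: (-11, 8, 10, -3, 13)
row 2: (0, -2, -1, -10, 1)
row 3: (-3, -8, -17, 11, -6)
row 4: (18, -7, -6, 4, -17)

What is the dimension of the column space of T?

Row reduce to echelon form.
R3 ← R3 − (3/11)·R1: [0, -112/11, -217/11, 130/11, -105/11]
R4 ← R4 + (18/11)·R1: [0, 67/11, 114/11, -10/11, 47/11]
R3 ← R3 − (56/11)·R2: [0, 0, -161/11, 690/11, -161/11]
R4 ← R4 + (67/22)·R2: [0, 0, 161/22, -345/11, 161/22]
R4 ← R4 + (1/2)·R3: [0, 0, 0, 0, 0]
Echelon form has 3 nonzero rows, so rank(T) = 3.
The column space has dimension equal to the rank: 3.

3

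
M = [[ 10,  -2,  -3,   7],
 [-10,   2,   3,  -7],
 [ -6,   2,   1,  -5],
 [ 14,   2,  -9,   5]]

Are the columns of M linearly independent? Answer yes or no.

Row reduce M to echelon form.
R2 ← R2 + R1: [0, 0, 0, 0]
R3 ← R3 + (3/5)·R1: [0, 4/5, -4/5, -4/5]
R4 ← R4 − (7/5)·R1: [0, 24/5, -24/5, -24/5]
Swap R2 ↔ R3
R4 ← R4 − (6)·R2: [0, 0, 0, 0]
2 pivots among 4 columns.
Only 2 < 4 pivot columns, so the columns are linearly dependent.

no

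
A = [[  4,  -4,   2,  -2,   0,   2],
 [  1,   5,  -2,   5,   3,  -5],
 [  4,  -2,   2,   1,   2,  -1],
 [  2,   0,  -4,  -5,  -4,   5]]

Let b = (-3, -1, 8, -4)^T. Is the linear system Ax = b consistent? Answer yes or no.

Row reduce the augmented matrix [A | b].
R2 ← R2 − (1/4)·R1: [0, 6, -5/2, 11/2, 3, -11/2, -1/4]
R3 ← R3 − R1: [0, 2, 0, 3, 2, -3, 11]
R4 ← R4 − (1/2)·R1: [0, 2, -5, -4, -4, 4, -5/2]
R3 ← R3 − (1/3)·R2: [0, 0, 5/6, 7/6, 1, -7/6, 133/12]
R4 ← R4 − (1/3)·R2: [0, 0, -25/6, -35/6, -5, 35/6, -29/12]
R4 ← R4 + (5)·R3: [0, 0, 0, 0, 0, 0, 53]
The echelon form has 4 nonzero rows; the last pivot sits in the augmented column, so rank(A) = 3 but rank([A|b]) = 4.
Since the ranks differ, the system is inconsistent.

no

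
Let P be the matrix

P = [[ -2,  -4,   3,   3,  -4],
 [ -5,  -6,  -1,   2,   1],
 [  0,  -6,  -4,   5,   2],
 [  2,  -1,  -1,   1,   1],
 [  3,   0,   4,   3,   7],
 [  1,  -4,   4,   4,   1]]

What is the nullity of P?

Row reduce to echelon form.
R2 ← R2 − (5/2)·R1: [0, 4, -17/2, -11/2, 11]
R4 ← R4 + R1: [0, -5, 2, 4, -3]
R5 ← R5 + (3/2)·R1: [0, -6, 17/2, 15/2, 1]
R6 ← R6 + (1/2)·R1: [0, -6, 11/2, 11/2, -1]
R3 ← R3 + (3/2)·R2: [0, 0, -67/4, -13/4, 37/2]
R4 ← R4 + (5/4)·R2: [0, 0, -69/8, -23/8, 43/4]
R5 ← R5 + (3/2)·R2: [0, 0, -17/4, -3/4, 35/2]
R6 ← R6 + (3/2)·R2: [0, 0, -29/4, -11/4, 31/2]
R4 ← R4 − (69/134)·R3: [0, 0, 0, -161/134, 82/67]
R5 ← R5 − (17/67)·R3: [0, 0, 0, 5/67, 858/67]
R6 ← R6 − (29/67)·R3: [0, 0, 0, -90/67, 502/67]
R5 ← R5 + (10/161)·R4: [0, 0, 0, 0, 2074/161]
R6 ← R6 − (180/161)·R4: [0, 0, 0, 0, 986/161]
R6 ← R6 − (29/61)·R5: [0, 0, 0, 0, 0]
5 nonzero rows, so rank(P) = 5.
P has 5 columns; by rank–nullity, nullity = 5 − 5 = 0.

0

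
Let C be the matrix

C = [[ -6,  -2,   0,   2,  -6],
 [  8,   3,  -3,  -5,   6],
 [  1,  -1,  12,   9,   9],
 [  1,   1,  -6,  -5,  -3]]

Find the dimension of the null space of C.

3

Row reduce to echelon form.
R2 ← R2 + (4/3)·R1: [0, 1/3, -3, -7/3, -2]
R3 ← R3 + (1/6)·R1: [0, -4/3, 12, 28/3, 8]
R4 ← R4 + (1/6)·R1: [0, 2/3, -6, -14/3, -4]
R3 ← R3 + (4)·R2: [0, 0, 0, 0, 0]
R4 ← R4 − (2)·R2: [0, 0, 0, 0, 0]
2 nonzero rows, so rank(C) = 2.
C has 5 columns; by rank–nullity, nullity = 5 − 2 = 3.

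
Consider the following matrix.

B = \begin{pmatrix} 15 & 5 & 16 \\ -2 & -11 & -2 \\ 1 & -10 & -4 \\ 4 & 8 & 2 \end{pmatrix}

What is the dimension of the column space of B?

3

Row reduce to echelon form.
R2 ← R2 + (2/15)·R1: [0, -31/3, 2/15]
R3 ← R3 − (1/15)·R1: [0, -31/3, -76/15]
R4 ← R4 − (4/15)·R1: [0, 20/3, -34/15]
R3 ← R3 − R2: [0, 0, -26/5]
R4 ← R4 + (20/31)·R2: [0, 0, -338/155]
R4 ← R4 − (13/31)·R3: [0, 0, 0]
Echelon form has 3 nonzero rows, so rank(B) = 3.
The column space has dimension equal to the rank: 3.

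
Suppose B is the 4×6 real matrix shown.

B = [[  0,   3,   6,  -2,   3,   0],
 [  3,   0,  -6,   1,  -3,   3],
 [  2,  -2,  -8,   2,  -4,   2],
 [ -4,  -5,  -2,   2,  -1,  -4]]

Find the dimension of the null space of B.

4

Row reduce to echelon form.
Swap R1 ↔ R2
R3 ← R3 − (2/3)·R1: [0, -2, -4, 4/3, -2, 0]
R4 ← R4 + (4/3)·R1: [0, -5, -10, 10/3, -5, 0]
R3 ← R3 + (2/3)·R2: [0, 0, 0, 0, 0, 0]
R4 ← R4 + (5/3)·R2: [0, 0, 0, 0, 0, 0]
2 nonzero rows, so rank(B) = 2.
B has 6 columns; by rank–nullity, nullity = 6 − 2 = 4.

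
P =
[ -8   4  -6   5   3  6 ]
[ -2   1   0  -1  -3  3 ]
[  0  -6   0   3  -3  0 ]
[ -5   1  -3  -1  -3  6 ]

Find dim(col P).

4

Row reduce to echelon form.
R2 ← R2 − (1/4)·R1: [0, 0, 3/2, -9/4, -15/4, 3/2]
R4 ← R4 − (5/8)·R1: [0, -3/2, 3/4, -33/8, -39/8, 9/4]
Swap R2 ↔ R3
R4 ← R4 − (1/4)·R2: [0, 0, 3/4, -39/8, -33/8, 9/4]
R4 ← R4 − (1/2)·R3: [0, 0, 0, -15/4, -9/4, 3/2]
Echelon form has 4 nonzero rows, so rank(P) = 4.
The column space has dimension equal to the rank: 4.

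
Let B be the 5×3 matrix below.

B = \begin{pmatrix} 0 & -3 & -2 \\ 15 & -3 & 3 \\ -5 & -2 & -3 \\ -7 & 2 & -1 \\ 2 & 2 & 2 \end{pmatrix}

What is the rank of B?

2

Row reduce to echelon form.
Swap R1 ↔ R2
R3 ← R3 + (1/3)·R1: [0, -3, -2]
R4 ← R4 + (7/15)·R1: [0, 3/5, 2/5]
R5 ← R5 − (2/15)·R1: [0, 12/5, 8/5]
R3 ← R3 − R2: [0, 0, 0]
R4 ← R4 + (1/5)·R2: [0, 0, 0]
R5 ← R5 + (4/5)·R2: [0, 0, 0]
Echelon form has 2 nonzero rows, so rank(B) = 2.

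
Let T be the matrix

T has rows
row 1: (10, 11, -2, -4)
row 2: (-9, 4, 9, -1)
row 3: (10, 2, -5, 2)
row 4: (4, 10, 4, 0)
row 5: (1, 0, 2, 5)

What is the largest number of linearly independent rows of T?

Row reduce to echelon form.
R2 ← R2 + (9/10)·R1: [0, 139/10, 36/5, -23/5]
R3 ← R3 − R1: [0, -9, -3, 6]
R4 ← R4 − (2/5)·R1: [0, 28/5, 24/5, 8/5]
R5 ← R5 − (1/10)·R1: [0, -11/10, 11/5, 27/5]
R3 ← R3 + (90/139)·R2: [0, 0, 231/139, 420/139]
R4 ← R4 − (56/139)·R2: [0, 0, 264/139, 480/139]
R5 ← R5 + (11/139)·R2: [0, 0, 385/139, 700/139]
R4 ← R4 − (8/7)·R3: [0, 0, 0, 0]
R5 ← R5 − (5/3)·R3: [0, 0, 0, 0]
Echelon form has 3 nonzero rows, so rank(T) = 3.
The rank gives the maximum number of linearly independent rows: 3.

3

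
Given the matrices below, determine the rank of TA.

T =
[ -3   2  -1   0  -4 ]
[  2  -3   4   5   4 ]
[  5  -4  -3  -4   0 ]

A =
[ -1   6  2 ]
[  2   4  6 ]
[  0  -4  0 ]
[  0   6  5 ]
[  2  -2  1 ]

2

First compute TA:
[[ -1,   2,   2],
 [  0,   6,  15],
 [-13,   2, -34]]
Now row reduce the product.
R3 ← R3 − (13)·R1: [0, -24, -60]
R3 ← R3 + (4)·R2: [0, 0, 0]
2 nonzero rows, so rank(TA) = 2.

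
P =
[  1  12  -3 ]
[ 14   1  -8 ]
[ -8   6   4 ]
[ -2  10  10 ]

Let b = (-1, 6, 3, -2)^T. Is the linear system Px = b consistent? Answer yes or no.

Row reduce the augmented matrix [P | b].
R2 ← R2 − (14)·R1: [0, -167, 34, 20]
R3 ← R3 + (8)·R1: [0, 102, -20, -5]
R4 ← R4 + (2)·R1: [0, 34, 4, -4]
R3 ← R3 + (102/167)·R2: [0, 0, 128/167, 1205/167]
R4 ← R4 + (34/167)·R2: [0, 0, 1824/167, 12/167]
R4 ← R4 − (57/4)·R3: [0, 0, 0, -411/4]
The echelon form has 4 nonzero rows; the last pivot sits in the augmented column, so rank(P) = 3 but rank([P|b]) = 4.
Since the ranks differ, the system is inconsistent.

no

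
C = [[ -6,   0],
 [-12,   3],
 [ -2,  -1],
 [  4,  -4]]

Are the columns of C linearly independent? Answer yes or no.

yes

Row reduce C to echelon form.
R2 ← R2 − (2)·R1: [0, 3]
R3 ← R3 − (1/3)·R1: [0, -1]
R4 ← R4 + (2/3)·R1: [0, -4]
R3 ← R3 + (1/3)·R2: [0, 0]
R4 ← R4 + (4/3)·R2: [0, 0]
2 pivots among 2 columns.
Every column is a pivot column, so the columns are linearly independent.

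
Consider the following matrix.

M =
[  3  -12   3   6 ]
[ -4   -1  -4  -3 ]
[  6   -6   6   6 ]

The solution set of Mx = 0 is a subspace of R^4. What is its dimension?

1

Row reduce to echelon form.
R2 ← R2 + (4/3)·R1: [0, -17, 0, 5]
R3 ← R3 − (2)·R1: [0, 18, 0, -6]
R3 ← R3 + (18/17)·R2: [0, 0, 0, -12/17]
3 nonzero rows, so rank(M) = 3.
M has 4 columns; by rank–nullity, nullity = 4 − 3 = 1.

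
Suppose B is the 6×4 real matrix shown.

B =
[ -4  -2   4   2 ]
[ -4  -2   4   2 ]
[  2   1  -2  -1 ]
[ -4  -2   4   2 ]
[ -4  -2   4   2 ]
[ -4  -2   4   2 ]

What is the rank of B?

1

Row reduce to echelon form.
R2 ← R2 − R1: [0, 0, 0, 0]
R3 ← R3 + (1/2)·R1: [0, 0, 0, 0]
R4 ← R4 − R1: [0, 0, 0, 0]
R5 ← R5 − R1: [0, 0, 0, 0]
R6 ← R6 − R1: [0, 0, 0, 0]
Echelon form has 1 nonzero row, so rank(B) = 1.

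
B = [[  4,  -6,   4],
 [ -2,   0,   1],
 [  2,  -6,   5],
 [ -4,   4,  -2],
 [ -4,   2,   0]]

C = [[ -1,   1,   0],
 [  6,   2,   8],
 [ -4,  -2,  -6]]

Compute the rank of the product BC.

First compute BC:
[[-56, -16, -72],
 [ -2,  -4,  -6],
 [-58, -20, -78],
 [ 36,   8,  44],
 [ 16,   0,  16]]
Now row reduce the product.
R2 ← R2 − (1/28)·R1: [0, -24/7, -24/7]
R3 ← R3 − (29/28)·R1: [0, -24/7, -24/7]
R4 ← R4 + (9/14)·R1: [0, -16/7, -16/7]
R5 ← R5 + (2/7)·R1: [0, -32/7, -32/7]
R3 ← R3 − R2: [0, 0, 0]
R4 ← R4 − (2/3)·R2: [0, 0, 0]
R5 ← R5 − (4/3)·R2: [0, 0, 0]
2 nonzero rows, so rank(BC) = 2.

2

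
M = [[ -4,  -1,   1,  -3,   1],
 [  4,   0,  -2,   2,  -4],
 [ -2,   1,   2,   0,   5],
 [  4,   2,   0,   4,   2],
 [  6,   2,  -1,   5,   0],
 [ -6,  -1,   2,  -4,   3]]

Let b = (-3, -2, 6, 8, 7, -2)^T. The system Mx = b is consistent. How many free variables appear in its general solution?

Row reduce the augmented matrix [M | b].
R2 ← R2 + R1: [0, -1, -1, -1, -3, -5]
R3 ← R3 − (1/2)·R1: [0, 3/2, 3/2, 3/2, 9/2, 15/2]
R4 ← R4 + R1: [0, 1, 1, 1, 3, 5]
R5 ← R5 + (3/2)·R1: [0, 1/2, 1/2, 1/2, 3/2, 5/2]
R6 ← R6 − (3/2)·R1: [0, 1/2, 1/2, 1/2, 3/2, 5/2]
R3 ← R3 + (3/2)·R2: [0, 0, 0, 0, 0, 0]
R4 ← R4 + R2: [0, 0, 0, 0, 0, 0]
R5 ← R5 + (1/2)·R2: [0, 0, 0, 0, 0, 0]
R6 ← R6 + (1/2)·R2: [0, 0, 0, 0, 0, 0]
The echelon form has 2 nonzero rows, and every pivot lies in the first 5 columns, so rank(M) = rank([M|b]) = 2.
The system is consistent.
Free variables = (unknowns) − (rank) = 5 − 2 = 3.

3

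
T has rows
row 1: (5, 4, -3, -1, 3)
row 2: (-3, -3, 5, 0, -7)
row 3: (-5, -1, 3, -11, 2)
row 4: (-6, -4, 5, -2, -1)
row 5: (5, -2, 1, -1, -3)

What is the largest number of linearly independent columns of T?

Row reduce to echelon form.
R2 ← R2 + (3/5)·R1: [0, -3/5, 16/5, -3/5, -26/5]
R3 ← R3 + R1: [0, 3, 0, -12, 5]
R4 ← R4 + (6/5)·R1: [0, 4/5, 7/5, -16/5, 13/5]
R5 ← R5 − R1: [0, -6, 4, 0, -6]
R3 ← R3 + (5)·R2: [0, 0, 16, -15, -21]
R4 ← R4 + (4/3)·R2: [0, 0, 17/3, -4, -13/3]
R5 ← R5 − (10)·R2: [0, 0, -28, 6, 46]
R4 ← R4 − (17/48)·R3: [0, 0, 0, 21/16, 149/48]
R5 ← R5 + (7/4)·R3: [0, 0, 0, -81/4, 37/4]
R5 ← R5 + (108/7)·R4: [0, 0, 0, 0, 400/7]
Echelon form has 5 nonzero rows, so rank(T) = 5.
The rank gives the maximum number of linearly independent columns: 5.

5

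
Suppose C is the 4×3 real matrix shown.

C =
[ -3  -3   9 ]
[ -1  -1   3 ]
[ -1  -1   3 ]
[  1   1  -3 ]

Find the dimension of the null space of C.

2

Row reduce to echelon form.
R2 ← R2 − (1/3)·R1: [0, 0, 0]
R3 ← R3 − (1/3)·R1: [0, 0, 0]
R4 ← R4 + (1/3)·R1: [0, 0, 0]
1 nonzero row, so rank(C) = 1.
C has 3 columns; by rank–nullity, nullity = 3 − 1 = 2.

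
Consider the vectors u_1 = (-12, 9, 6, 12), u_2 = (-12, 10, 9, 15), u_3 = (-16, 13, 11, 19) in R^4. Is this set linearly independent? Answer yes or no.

Form the matrix with these vectors as rows and row reduce.
R2 ← R2 − R1: [0, 1, 3, 3]
R3 ← R3 − (4/3)·R1: [0, 1, 3, 3]
R3 ← R3 − R2: [0, 0, 0, 0]
2 nonzero rows, so the 3 vectors span a space of dimension 2.
Since 2 < 3, the vectors are linearly dependent.

no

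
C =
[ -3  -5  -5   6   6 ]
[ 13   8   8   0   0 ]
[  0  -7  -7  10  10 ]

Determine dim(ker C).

2

Row reduce to echelon form.
R2 ← R2 + (13/3)·R1: [0, -41/3, -41/3, 26, 26]
R3 ← R3 − (21/41)·R2: [0, 0, 0, -136/41, -136/41]
3 nonzero rows, so rank(C) = 3.
C has 5 columns; by rank–nullity, nullity = 5 − 3 = 2.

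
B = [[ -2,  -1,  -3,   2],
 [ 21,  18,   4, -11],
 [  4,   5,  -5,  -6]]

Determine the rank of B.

Row reduce to echelon form.
R2 ← R2 + (21/2)·R1: [0, 15/2, -55/2, 10]
R3 ← R3 + (2)·R1: [0, 3, -11, -2]
R3 ← R3 − (2/5)·R2: [0, 0, 0, -6]
Echelon form has 3 nonzero rows, so rank(B) = 3.

3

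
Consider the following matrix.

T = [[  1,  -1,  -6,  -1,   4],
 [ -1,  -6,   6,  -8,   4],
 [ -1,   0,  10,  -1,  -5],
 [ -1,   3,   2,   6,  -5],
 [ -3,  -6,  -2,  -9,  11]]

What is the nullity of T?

Row reduce to echelon form.
R2 ← R2 + R1: [0, -7, 0, -9, 8]
R3 ← R3 + R1: [0, -1, 4, -2, -1]
R4 ← R4 + R1: [0, 2, -4, 5, -1]
R5 ← R5 + (3)·R1: [0, -9, -20, -12, 23]
R3 ← R3 − (1/7)·R2: [0, 0, 4, -5/7, -15/7]
R4 ← R4 + (2/7)·R2: [0, 0, -4, 17/7, 9/7]
R5 ← R5 − (9/7)·R2: [0, 0, -20, -3/7, 89/7]
R4 ← R4 + R3: [0, 0, 0, 12/7, -6/7]
R5 ← R5 + (5)·R3: [0, 0, 0, -4, 2]
R5 ← R5 + (7/3)·R4: [0, 0, 0, 0, 0]
4 nonzero rows, so rank(T) = 4.
T has 5 columns; by rank–nullity, nullity = 5 − 4 = 1.

1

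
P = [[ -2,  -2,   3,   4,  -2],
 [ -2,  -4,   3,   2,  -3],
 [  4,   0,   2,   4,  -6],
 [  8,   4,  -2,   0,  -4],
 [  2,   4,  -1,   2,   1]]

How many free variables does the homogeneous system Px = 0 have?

Row reduce to echelon form.
R2 ← R2 − R1: [0, -2, 0, -2, -1]
R3 ← R3 + (2)·R1: [0, -4, 8, 12, -10]
R4 ← R4 + (4)·R1: [0, -4, 10, 16, -12]
R5 ← R5 + R1: [0, 2, 2, 6, -1]
R3 ← R3 − (2)·R2: [0, 0, 8, 16, -8]
R4 ← R4 − (2)·R2: [0, 0, 10, 20, -10]
R5 ← R5 + R2: [0, 0, 2, 4, -2]
R4 ← R4 − (5/4)·R3: [0, 0, 0, 0, 0]
R5 ← R5 − (1/4)·R3: [0, 0, 0, 0, 0]
3 nonzero rows, so rank(P) = 3.
P has 5 columns; by rank–nullity, nullity = 5 − 3 = 2.

2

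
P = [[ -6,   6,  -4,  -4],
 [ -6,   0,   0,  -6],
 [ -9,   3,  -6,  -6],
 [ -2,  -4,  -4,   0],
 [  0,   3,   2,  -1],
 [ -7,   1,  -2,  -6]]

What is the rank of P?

3

Row reduce to echelon form.
R2 ← R2 − R1: [0, -6, 4, -2]
R3 ← R3 − (3/2)·R1: [0, -6, 0, 0]
R4 ← R4 − (1/3)·R1: [0, -6, -8/3, 4/3]
R6 ← R6 − (7/6)·R1: [0, -6, 8/3, -4/3]
R3 ← R3 − R2: [0, 0, -4, 2]
R4 ← R4 − R2: [0, 0, -20/3, 10/3]
R5 ← R5 + (1/2)·R2: [0, 0, 4, -2]
R6 ← R6 − R2: [0, 0, -4/3, 2/3]
R4 ← R4 − (5/3)·R3: [0, 0, 0, 0]
R5 ← R5 + R3: [0, 0, 0, 0]
R6 ← R6 − (1/3)·R3: [0, 0, 0, 0]
Echelon form has 3 nonzero rows, so rank(P) = 3.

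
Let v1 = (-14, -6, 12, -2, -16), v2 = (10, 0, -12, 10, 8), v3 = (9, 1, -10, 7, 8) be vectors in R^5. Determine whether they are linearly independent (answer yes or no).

no

Form the matrix with these vectors as rows and row reduce.
R2 ← R2 + (5/7)·R1: [0, -30/7, -24/7, 60/7, -24/7]
R3 ← R3 + (9/14)·R1: [0, -20/7, -16/7, 40/7, -16/7]
R3 ← R3 − (2/3)·R2: [0, 0, 0, 0, 0]
2 nonzero rows, so the 3 vectors span a space of dimension 2.
Since 2 < 3, the vectors are linearly dependent.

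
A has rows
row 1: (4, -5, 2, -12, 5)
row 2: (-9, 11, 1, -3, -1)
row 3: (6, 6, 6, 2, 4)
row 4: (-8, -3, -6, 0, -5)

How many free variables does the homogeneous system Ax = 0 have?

2

Row reduce to echelon form.
R2 ← R2 + (9/4)·R1: [0, -1/4, 11/2, -30, 41/4]
R3 ← R3 − (3/2)·R1: [0, 27/2, 3, 20, -7/2]
R4 ← R4 + (2)·R1: [0, -13, -2, -24, 5]
R3 ← R3 + (54)·R2: [0, 0, 300, -1600, 550]
R4 ← R4 − (52)·R2: [0, 0, -288, 1536, -528]
R4 ← R4 + (24/25)·R3: [0, 0, 0, 0, 0]
3 nonzero rows, so rank(A) = 3.
A has 5 columns; by rank–nullity, nullity = 5 − 3 = 2.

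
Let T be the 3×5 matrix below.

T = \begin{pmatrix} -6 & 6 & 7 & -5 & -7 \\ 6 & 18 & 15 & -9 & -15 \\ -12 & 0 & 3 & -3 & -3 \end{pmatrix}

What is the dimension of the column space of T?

2

Row reduce to echelon form.
R2 ← R2 + R1: [0, 24, 22, -14, -22]
R3 ← R3 − (2)·R1: [0, -12, -11, 7, 11]
R3 ← R3 + (1/2)·R2: [0, 0, 0, 0, 0]
Echelon form has 2 nonzero rows, so rank(T) = 2.
The column space has dimension equal to the rank: 2.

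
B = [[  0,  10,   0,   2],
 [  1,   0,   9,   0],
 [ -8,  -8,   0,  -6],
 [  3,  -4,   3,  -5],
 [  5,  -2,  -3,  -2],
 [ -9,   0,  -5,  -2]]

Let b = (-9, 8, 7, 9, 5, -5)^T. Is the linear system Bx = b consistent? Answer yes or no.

Row reduce the augmented matrix [B | b].
Swap R1 ↔ R2
R3 ← R3 + (8)·R1: [0, -8, 72, -6, 71]
R4 ← R4 − (3)·R1: [0, -4, -24, -5, -15]
R5 ← R5 − (5)·R1: [0, -2, -48, -2, -35]
R6 ← R6 + (9)·R1: [0, 0, 76, -2, 67]
R3 ← R3 + (4/5)·R2: [0, 0, 72, -22/5, 319/5]
R4 ← R4 + (2/5)·R2: [0, 0, -24, -21/5, -93/5]
R5 ← R5 + (1/5)·R2: [0, 0, -48, -8/5, -184/5]
R4 ← R4 + (1/3)·R3: [0, 0, 0, -17/3, 8/3]
R5 ← R5 + (2/3)·R3: [0, 0, 0, -68/15, 86/15]
R6 ← R6 − (19/18)·R3: [0, 0, 0, 119/45, -31/90]
R5 ← R5 − (4/5)·R4: [0, 0, 0, 0, 18/5]
R6 ← R6 + (7/15)·R4: [0, 0, 0, 0, 9/10]
R6 ← R6 − (1/4)·R5: [0, 0, 0, 0, 0]
The echelon form has 5 nonzero rows; the last pivot sits in the augmented column, so rank(B) = 4 but rank([B|b]) = 5.
Since the ranks differ, the system is inconsistent.

no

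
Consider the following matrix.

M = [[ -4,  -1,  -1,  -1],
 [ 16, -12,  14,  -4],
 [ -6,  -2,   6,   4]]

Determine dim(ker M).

Row reduce to echelon form.
R2 ← R2 + (4)·R1: [0, -16, 10, -8]
R3 ← R3 − (3/2)·R1: [0, -1/2, 15/2, 11/2]
R3 ← R3 − (1/32)·R2: [0, 0, 115/16, 23/4]
3 nonzero rows, so rank(M) = 3.
M has 4 columns; by rank–nullity, nullity = 4 − 3 = 1.

1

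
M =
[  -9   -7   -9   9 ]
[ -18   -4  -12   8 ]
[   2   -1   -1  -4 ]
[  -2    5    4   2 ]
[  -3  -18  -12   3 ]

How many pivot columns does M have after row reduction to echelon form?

4

Row reduce to echelon form.
R2 ← R2 − (2)·R1: [0, 10, 6, -10]
R3 ← R3 + (2/9)·R1: [0, -23/9, -3, -2]
R4 ← R4 − (2/9)·R1: [0, 59/9, 6, 0]
R5 ← R5 − (1/3)·R1: [0, -47/3, -9, 0]
R3 ← R3 + (23/90)·R2: [0, 0, -22/15, -41/9]
R4 ← R4 − (59/90)·R2: [0, 0, 31/15, 59/9]
R5 ← R5 + (47/30)·R2: [0, 0, 2/5, -47/3]
R4 ← R4 + (31/22)·R3: [0, 0, 0, 3/22]
R5 ← R5 + (3/11)·R3: [0, 0, 0, -186/11]
R5 ← R5 + (124)·R4: [0, 0, 0, 0]
Echelon form has 4 nonzero rows, so rank(M) = 4.
Each nonzero row contributes one pivot column: 4 pivot columns.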